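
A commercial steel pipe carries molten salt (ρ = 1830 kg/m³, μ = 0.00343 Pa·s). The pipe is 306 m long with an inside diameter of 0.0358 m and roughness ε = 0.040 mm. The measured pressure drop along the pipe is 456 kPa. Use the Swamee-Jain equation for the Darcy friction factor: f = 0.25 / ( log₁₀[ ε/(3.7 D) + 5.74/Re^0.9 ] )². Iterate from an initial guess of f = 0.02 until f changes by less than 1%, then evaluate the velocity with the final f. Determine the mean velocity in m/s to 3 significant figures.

V ≈ 1.48 m/s

Rearranging Darcy-Weisbach: V = √(2·ΔP·D/(f·L·ρ)). With ε/D = 4e-05/0.0358 = 0.00112, iterate starting from f = 0.02:
  f = 0.02 → V = √(2·4.56e+05·0.0358/(0.02·306·1830)) = 1.707 m/s; Re = ρVD/μ = 3.261e+04; f → 0.02606
  f = 0.02606 → V = 1.496 m/s; Re = 2.857e+04; f → 0.02663
  f = 0.02663 → V = 1.48 m/s; Re = 2.826e+04; f → 0.02667
Converged (Δf/f < 1%). With the final f = 0.02667: V = √(2·4.56e+05·0.0358/(0.02667·306·1830)) = 1.478 m/s.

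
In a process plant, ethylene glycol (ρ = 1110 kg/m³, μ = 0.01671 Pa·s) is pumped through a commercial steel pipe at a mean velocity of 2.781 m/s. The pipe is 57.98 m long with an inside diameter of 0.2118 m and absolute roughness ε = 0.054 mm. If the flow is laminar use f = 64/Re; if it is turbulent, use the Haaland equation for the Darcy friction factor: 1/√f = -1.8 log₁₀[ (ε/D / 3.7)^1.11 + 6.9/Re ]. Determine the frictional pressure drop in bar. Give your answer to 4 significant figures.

Reynolds number Re = ρVD/μ = 1110 · 2.781 · 0.2118 / 0.0167 = 3.913e+04.
Re > 4000 → turbulent. Relative roughness ε/D = 5.4e-05/0.2118 = 0.000255. Haaland: 1/√f = -1.8 log₁₀[(0.000255/3.7)^1.11 + 6.9/3.913e+04] = -1.8 log₁₀[2.4e-05 + 0.000176] = 6.657, so f = 0.02257.
Darcy-Weisbach: ΔP = f(L/D)(ρV²/2) = 0.02257·(57.98/0.2118)·(1110·2.781²/2) = 0.02257·273.7·4292 = 2.652e+04 Pa.
ΔP = 2.652e+04 Pa = 0.2652 bar.

ΔP ≈ 0.2652 bar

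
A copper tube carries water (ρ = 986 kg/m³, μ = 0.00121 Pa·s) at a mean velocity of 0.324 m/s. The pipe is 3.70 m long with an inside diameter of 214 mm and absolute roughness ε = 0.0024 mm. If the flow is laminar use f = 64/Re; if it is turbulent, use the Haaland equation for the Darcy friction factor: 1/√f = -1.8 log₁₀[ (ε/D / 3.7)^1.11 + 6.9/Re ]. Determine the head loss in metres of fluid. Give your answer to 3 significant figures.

h_f ≈ 0.00187 m

Reynolds number Re = ρVD/μ = 986 · 0.324 · 0.214 / 0.00121 = 5.65e+04.
Re > 4000 → turbulent. Relative roughness ε/D = 2.4e-06/0.214 = 1.12e-05. Haaland: 1/√f = -1.8 log₁₀[(1.12e-05/3.7)^1.11 + 6.9/5.65e+04] = -1.8 log₁₀[7.49e-07 + 0.000122] = 7.039, so f = 0.02018.
Darcy-Weisbach: ΔP = f(L/D)(ρV²/2) = 0.02018·(3.7/0.214)·(986·0.324²/2) = 0.02018·17.29·51.75 = 18.06 Pa.
Head loss h_f = ΔP/(ρg) = 18.06/(986·9.81) = 0.00187 m.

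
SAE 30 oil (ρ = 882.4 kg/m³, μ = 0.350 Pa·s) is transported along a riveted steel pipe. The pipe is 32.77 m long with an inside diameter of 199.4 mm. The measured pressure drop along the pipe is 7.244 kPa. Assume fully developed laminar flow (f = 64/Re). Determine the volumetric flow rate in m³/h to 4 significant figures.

Q ≈ 88.22 m³/h

For laminar flow, f = 64/Re with Re = ρVD/μ, so Darcy-Weisbach reduces to ΔP = 32μLV/D². Solving for V: V = ΔP·D²/(32μL) = 7244·(0.1994)²/(32·0.35·32.77) = 0.7848 m/s.
Check: Re = ρVD/μ = 882.4·0.7848·0.1994/0.35 = 394.5 < 2300, so the laminar assumption holds.
Q = V·A = 0.7848·(π/4·0.1994²) = 0.02451 m³/s = 88.22 m³/h.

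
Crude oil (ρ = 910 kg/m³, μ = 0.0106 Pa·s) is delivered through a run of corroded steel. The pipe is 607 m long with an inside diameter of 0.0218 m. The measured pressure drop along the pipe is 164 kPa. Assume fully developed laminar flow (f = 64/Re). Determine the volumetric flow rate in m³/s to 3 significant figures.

For laminar flow, f = 64/Re with Re = ρVD/μ, so Darcy-Weisbach reduces to ΔP = 32μLV/D². Solving for V: V = ΔP·D²/(32μL) = 1.64e+05·(0.0218)²/(32·0.0106·607) = 0.3785 m/s.
Check: Re = ρVD/μ = 910·0.3785·0.0218/0.0106 = 708.4 < 2300, so the laminar assumption holds.
Q = V·A = 0.3785·(π/4·0.0218²) = 0.0001413 m³/s = 1.41×10^-4 m³/s.

Q ≈ 1.41×10^-4 m³/s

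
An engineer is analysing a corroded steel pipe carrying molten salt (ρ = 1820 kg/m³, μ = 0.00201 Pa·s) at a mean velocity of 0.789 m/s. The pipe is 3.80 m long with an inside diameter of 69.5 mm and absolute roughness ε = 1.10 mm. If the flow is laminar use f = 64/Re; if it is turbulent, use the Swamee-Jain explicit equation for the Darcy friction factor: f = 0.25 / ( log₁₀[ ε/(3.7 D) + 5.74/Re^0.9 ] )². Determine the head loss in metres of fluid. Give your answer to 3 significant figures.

Reynolds number Re = ρVD/μ = 1820 · 0.789 · 0.0695 / 0.00201 = 4.965e+04.
Re > 4000 → turbulent. Relative roughness ε/D = 0.0011/0.0695 = 0.0158. Swamee-Jain: f = 0.25/(log₁₀[0.0158/3.7 + 5.74/4.965e+04^0.9])² = 0.25/(log₁₀[0.00428 + 0.000341])² = 0.25/(-2.335)² = 0.04583.
Darcy-Weisbach: ΔP = f(L/D)(ρV²/2) = 0.04583·(3.8/0.0695)·(1820·0.789²/2) = 0.04583·54.68·566.5 = 1420 Pa.
Head loss h_f = ΔP/(ρg) = 1420/(1820·9.81) = 0.0795 m.

h_f ≈ 0.0795 m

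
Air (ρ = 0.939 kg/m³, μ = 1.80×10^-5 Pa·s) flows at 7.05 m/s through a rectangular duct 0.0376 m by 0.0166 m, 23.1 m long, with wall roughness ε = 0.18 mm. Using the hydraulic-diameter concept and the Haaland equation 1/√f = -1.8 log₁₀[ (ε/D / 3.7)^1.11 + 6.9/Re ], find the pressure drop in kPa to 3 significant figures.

ΔP ≈ 0.973 kPa

Hydraulic diameter D_h = 4A/P = 4·(0.0376·0.0166)/(2·(0.0376+0.0166)) = 0.002497/0.1084 = 0.02303 m.
Re = ρVD_h/μ = 0.939·7.05·0.02303/1.8e-05 = 8470.
ε/D_h = 0.00018/0.02303 = 0.00782; Haaland gives 1/√f = -1.8 log₁₀[0.00107+0.000815] = 4.904, so f = 0.04159.
ΔP = f(L/D_h)(ρV²/2) = 0.04159·23.1/0.02303·23.34 = 973.4 Pa.
ΔP = 0.973 kPa.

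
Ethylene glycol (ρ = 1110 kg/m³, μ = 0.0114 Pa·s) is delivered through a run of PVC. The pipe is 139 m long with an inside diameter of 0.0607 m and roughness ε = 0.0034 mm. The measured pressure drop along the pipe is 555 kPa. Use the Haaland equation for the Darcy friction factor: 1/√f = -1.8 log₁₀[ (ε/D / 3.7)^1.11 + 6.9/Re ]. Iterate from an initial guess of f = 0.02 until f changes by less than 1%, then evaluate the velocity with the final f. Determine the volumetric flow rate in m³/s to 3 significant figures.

Q ≈ 0.0122 m³/s

Rearranging Darcy-Weisbach: V = √(2·ΔP·D/(f·L·ρ)). With ε/D = 3.4e-06/0.0607 = 5.6e-05, iterate starting from f = 0.02:
  f = 0.02 → V = √(2·5.55e+05·0.0607/(0.02·139·1110)) = 4.673 m/s; Re = ρVD/μ = 2.762e+04; f → 0.02389
  f = 0.02389 → V = 4.276 m/s; Re = 2.527e+04; f → 0.0244
  f = 0.0244 → V = 4.231 m/s; Re = 2.5e+04; f → 0.02446
Converged (Δf/f < 1%). With the final f = 0.02446: V = √(2·5.55e+05·0.0607/(0.02446·139·1110)) = 4.225 m/s.
Q = V·A = 4.225·(π/4·0.0607²) = 0.01223 m³/s = 0.0122 m³/s.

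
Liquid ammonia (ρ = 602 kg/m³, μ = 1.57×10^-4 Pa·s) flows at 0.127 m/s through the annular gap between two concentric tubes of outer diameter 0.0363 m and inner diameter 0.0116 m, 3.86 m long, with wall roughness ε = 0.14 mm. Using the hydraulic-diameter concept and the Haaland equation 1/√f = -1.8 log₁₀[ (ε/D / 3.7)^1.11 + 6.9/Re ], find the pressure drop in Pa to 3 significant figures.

Hydraulic diameter D_h = 4A/P = D_o - D_i = 0.0363 - 0.0116 = 0.0247 m.
Re = ρVD_h/μ = 602·0.127·0.0247/0.000157 = 1.203e+04.
ε/D_h = 0.00014/0.0247 = 0.00567; Haaland gives 1/√f = -1.8 log₁₀[0.000751+0.000574] = 5.18, so f = 0.03726.
ΔP = f(L/D_h)(ρV²/2) = 0.03726·3.86/0.0247·4.855 = 28.27 Pa.

ΔP ≈ 28.3 Pa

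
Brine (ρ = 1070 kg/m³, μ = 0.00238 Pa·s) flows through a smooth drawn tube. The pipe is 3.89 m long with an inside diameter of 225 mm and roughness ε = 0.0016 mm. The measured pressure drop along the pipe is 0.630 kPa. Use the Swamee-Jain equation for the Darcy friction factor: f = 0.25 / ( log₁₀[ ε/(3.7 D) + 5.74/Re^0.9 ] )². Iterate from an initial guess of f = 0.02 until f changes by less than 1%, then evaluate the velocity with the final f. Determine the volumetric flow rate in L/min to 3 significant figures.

Rearranging Darcy-Weisbach: V = √(2·ΔP·D/(f·L·ρ)). With ε/D = 1.6e-06/0.225 = 7.11e-06, iterate starting from f = 0.02:
  f = 0.02 → V = √(2·630·0.225/(0.02·3.89·1070)) = 1.845 m/s; Re = ρVD/μ = 1.867e+05; f → 0.01581
  f = 0.01581 → V = 2.076 m/s; Re = 2.1e+05; f → 0.01545
  f = 0.01545 → V = 2.099 m/s; Re = 2.124e+05; f → 0.01542
Converged (Δf/f < 1%). With the final f = 0.01542: V = √(2·630·0.225/(0.01542·3.89·1070)) = 2.102 m/s.
Q = V·A = 2.102·(π/4·0.225²) = 0.08356 m³/s = 5010 L/min.

Q ≈ 5010 L/min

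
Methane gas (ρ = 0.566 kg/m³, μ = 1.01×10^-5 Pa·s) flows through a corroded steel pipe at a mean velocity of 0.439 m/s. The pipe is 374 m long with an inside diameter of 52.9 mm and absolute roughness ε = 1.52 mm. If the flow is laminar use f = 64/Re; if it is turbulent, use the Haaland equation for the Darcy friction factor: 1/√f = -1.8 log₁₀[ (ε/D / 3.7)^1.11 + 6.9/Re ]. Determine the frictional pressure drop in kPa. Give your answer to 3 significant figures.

ΔP ≈ 0.0190 kPa

Reynolds number Re = ρVD/μ = 0.566 · 0.439 · 0.0529 / 1.01e-05 = 1301.
Re < 2300 → laminar flow, so f = 64/Re = 64/1301 = 0.04918 (the turbulent correlation is not needed).
Darcy-Weisbach: ΔP = f(L/D)(ρV²/2) = 0.04918·(374/0.0529)·(0.566·0.439²/2) = 0.04918·7070·0.05454 = 18.96 Pa.
ΔP = 18.96 Pa = 0.0190 kPa.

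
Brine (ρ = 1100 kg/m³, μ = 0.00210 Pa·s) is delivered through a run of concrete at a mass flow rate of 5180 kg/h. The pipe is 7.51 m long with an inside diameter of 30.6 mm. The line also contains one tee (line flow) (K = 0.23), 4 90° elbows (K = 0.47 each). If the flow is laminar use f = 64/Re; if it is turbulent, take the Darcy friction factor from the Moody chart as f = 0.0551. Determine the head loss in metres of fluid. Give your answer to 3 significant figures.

ṁ = 5180 kg/h = 5180/3600 = 1.439 kg/s.
A = πD²/4 = π(0.0306)²/4 = 0.0007354 m²; mean velocity V = ṁ/(ρA) = 1.439/(1100 · 0.0007354) = 1.779 m/s.
Reynolds number Re = ρVD/μ = 1100 · 1.779 · 0.0306 / 0.0021 = 2.851e+04.
Re > 4000 → turbulent; use the Moody-chart value f = 0.0551.
Total minor-loss coefficient ΣK = 1·0.23 + 4·0.47 = 2.11.
ΔP = [f·L/D + ΣK]·(ρV²/2) = [0.0551·7.51/0.0306 + 2.11]·(1100·1.779²/2) = [13.52 + 2.11]·1740 = 2.72e+04 Pa.
Head loss h_f = ΔP/(ρg) = 2.72e+04/(1100·9.81) = 2.52 m.

h_f ≈ 2.52 m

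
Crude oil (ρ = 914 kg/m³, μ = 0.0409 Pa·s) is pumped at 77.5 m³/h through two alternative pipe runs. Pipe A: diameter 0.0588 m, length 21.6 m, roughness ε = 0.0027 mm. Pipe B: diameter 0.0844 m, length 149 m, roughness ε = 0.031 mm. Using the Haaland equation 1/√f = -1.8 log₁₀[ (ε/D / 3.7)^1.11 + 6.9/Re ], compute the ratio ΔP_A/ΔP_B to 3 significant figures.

ΔP_A/ΔP_B ≈ 0.791

Pipe A: V = Q/A = 0.02153/0.002715 = 7.928 m/s; Re = 1.042e+04; ε/D = 4.59e-05; Haaland → f = 0.03059; ΔP_A = f(L/D)(ρV²/2) = 3.227e+05 Pa.
Pipe B: V = Q/A = 0.02153/0.005595 = 3.848 m/s; Re = 7258; ε/D = 0.000367; Haaland → f = 0.03416; ΔP_B = f(L/D)(ρV²/2) = 4.081e+05 Pa.
ΔP_A/ΔP_B = 3.227e+05/4.081e+05 = 0.791.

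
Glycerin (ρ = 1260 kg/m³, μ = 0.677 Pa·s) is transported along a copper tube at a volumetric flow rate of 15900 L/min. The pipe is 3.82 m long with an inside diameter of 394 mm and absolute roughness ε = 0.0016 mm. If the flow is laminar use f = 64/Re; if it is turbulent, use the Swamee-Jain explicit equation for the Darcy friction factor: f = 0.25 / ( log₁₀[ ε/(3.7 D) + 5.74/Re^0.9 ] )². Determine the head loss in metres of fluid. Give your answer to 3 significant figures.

Q = 15900 L/min = 15900/60000 = 0.265 m³/s.
Cross-sectional area A = πD²/4 = π(0.394)²/4 = 0.1219 m²; mean velocity V = Q/A = 0.265/0.1219 = 2.174 m/s.
Reynolds number Re = ρVD/μ = 1260 · 2.174 · 0.394 / 0.677 = 1594.
Re < 2300 → laminar flow, so f = 64/Re = 64/1594 = 0.04015 (the turbulent correlation is not needed).
Darcy-Weisbach: ΔP = f(L/D)(ρV²/2) = 0.04015·(3.82/0.394)·(1260·2.174²/2) = 0.04015·9.695·2976 = 1159 Pa.
Head loss h_f = ΔP/(ρg) = 1159/(1260·9.81) = 0.0937 m.

h_f ≈ 0.0937 m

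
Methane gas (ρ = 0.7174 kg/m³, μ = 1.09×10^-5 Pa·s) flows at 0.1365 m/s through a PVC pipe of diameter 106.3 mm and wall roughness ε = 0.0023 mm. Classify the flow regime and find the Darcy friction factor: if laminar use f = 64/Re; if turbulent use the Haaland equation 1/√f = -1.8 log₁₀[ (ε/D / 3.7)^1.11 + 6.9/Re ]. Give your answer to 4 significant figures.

f ≈ 0.06702

Re = ρVD/μ = 0.7174·0.1365·0.1063/1.09e-05 = 955.
Re < 2300 → laminar, so f = 64/Re = 0.06702 (roughness is irrelevant in laminar flow).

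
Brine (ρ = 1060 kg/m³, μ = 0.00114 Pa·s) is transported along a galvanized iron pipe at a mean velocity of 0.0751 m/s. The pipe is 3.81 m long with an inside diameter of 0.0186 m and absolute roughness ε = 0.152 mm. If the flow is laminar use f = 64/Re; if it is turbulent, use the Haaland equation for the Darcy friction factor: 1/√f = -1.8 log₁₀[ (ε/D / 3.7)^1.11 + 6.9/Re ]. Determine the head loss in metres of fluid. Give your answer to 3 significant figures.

Reynolds number Re = ρVD/μ = 1060 · 0.0751 · 0.0186 / 0.00114 = 1299.
Re < 2300 → laminar flow, so f = 64/Re = 64/1299 = 0.04927 (the turbulent correlation is not needed).
Darcy-Weisbach: ΔP = f(L/D)(ρV²/2) = 0.04927·(3.81/0.0186)·(1060·0.0751²/2) = 0.04927·204.8·2.989 = 30.17 Pa.
Head loss h_f = ΔP/(ρg) = 30.17/(1060·9.81) = 0.00290 m.

h_f ≈ 0.00290 m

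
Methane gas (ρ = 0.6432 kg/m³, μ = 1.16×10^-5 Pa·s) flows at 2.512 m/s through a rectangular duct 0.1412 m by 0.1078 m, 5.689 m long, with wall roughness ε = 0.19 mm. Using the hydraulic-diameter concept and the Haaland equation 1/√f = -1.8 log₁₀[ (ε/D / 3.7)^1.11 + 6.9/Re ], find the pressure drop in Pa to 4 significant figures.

ΔP ≈ 2.787 Pa

Hydraulic diameter D_h = 4A/P = 4·(0.1412·0.1078)/(2·(0.1412+0.1078)) = 0.06089/0.498 = 0.1223 m.
Re = ρVD_h/μ = 0.6432·2.512·0.1223/1.16e-05 = 1.703e+04.
ε/D_h = 0.00019/0.1223 = 0.00155; Haaland gives 1/√f = -1.8 log₁₀[0.000179+0.000405] = 5.821, so f = 0.02951.
ΔP = f(L/D_h)(ρV²/2) = 0.02951·5.689/0.1223·2.029 = 2.787 Pa.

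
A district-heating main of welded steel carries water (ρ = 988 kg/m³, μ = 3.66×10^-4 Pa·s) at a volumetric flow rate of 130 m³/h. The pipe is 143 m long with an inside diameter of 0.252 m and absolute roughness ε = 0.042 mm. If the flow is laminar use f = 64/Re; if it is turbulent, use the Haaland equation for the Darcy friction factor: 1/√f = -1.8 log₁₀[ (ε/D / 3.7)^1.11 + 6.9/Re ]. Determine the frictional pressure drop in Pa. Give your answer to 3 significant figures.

Q = 130 m³/h = 130/3600 = 0.03611 m³/s.
Cross-sectional area A = πD²/4 = π(0.252)²/4 = 0.04988 m²; mean velocity V = Q/A = 0.03611/0.04988 = 0.724 m/s.
Reynolds number Re = ρVD/μ = 988 · 0.724 · 0.252 / 0.000366 = 4.925e+05.
Re > 4000 → turbulent. Relative roughness ε/D = 4.2e-05/0.252 = 0.000167. Haaland: 1/√f = -1.8 log₁₀[(0.000167/3.7)^1.11 + 6.9/4.925e+05] = -1.8 log₁₀[1.5e-05 + 1.4e-05] = 8.168, so f = 0.01499.
Darcy-Weisbach: ΔP = f(L/D)(ρV²/2) = 0.01499·(143/0.252)·(988·0.724²/2) = 0.01499·567.5·259 = 2203 Pa.

ΔP ≈ 2200 Pa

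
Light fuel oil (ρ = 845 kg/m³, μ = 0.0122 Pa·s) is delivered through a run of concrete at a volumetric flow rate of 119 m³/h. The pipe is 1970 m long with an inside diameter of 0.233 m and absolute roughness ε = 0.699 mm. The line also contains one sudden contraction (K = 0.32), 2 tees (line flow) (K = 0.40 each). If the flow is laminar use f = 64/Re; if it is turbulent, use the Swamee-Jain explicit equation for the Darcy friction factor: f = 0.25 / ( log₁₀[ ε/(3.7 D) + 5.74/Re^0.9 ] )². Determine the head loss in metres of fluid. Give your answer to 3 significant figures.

h_f ≈ 8.91 m

Q = 119 m³/h = 119/3600 = 0.03306 m³/s.
Cross-sectional area A = πD²/4 = π(0.233)²/4 = 0.04264 m²; mean velocity V = Q/A = 0.03306/0.04264 = 0.7753 m/s.
Reynolds number Re = ρVD/μ = 845 · 0.7753 · 0.233 / 0.0122 = 1.251e+04.
Re > 4000 → turbulent. Relative roughness ε/D = 0.000699/0.233 = 0.003. Swamee-Jain: f = 0.25/(log₁₀[0.003/3.7 + 5.74/1.251e+04^0.9])² = 0.25/(log₁₀[0.000811 + 0.00118])² = 0.25/(-2.701)² = 0.03426.
Total minor-loss coefficient ΣK = 1·0.32 + 2·0.4 = 1.12.
ΔP = [f·L/D + ΣK]·(ρV²/2) = [0.03426·1970/0.233 + 1.12]·(845·0.7753²/2) = [289.7 + 1.12]·253.9 = 7.384e+04 Pa.
Head loss h_f = ΔP/(ρg) = 7.384e+04/(845·9.81) = 8.91 m.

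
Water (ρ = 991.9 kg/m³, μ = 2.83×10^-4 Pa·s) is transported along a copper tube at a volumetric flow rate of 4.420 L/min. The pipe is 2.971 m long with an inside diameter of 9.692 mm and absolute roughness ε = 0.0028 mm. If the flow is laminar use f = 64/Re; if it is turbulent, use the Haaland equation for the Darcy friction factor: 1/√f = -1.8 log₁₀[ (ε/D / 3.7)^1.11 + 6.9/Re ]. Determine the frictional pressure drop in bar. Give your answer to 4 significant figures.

ΔP ≈ 0.03538 bar

Q = 4.420 L/min = 4.420/60000 = 7.367e-05 m³/s.
Cross-sectional area A = πD²/4 = π(0.009692)²/4 = 7.378e-05 m²; mean velocity V = Q/A = 7.367e-05/7.378e-05 = 0.9985 m/s.
Reynolds number Re = ρVD/μ = 991.9 · 0.9985 · 0.009692 / 0.000283 = 3.392e+04.
Re > 4000 → turbulent. Relative roughness ε/D = 2.8e-06/0.009692 = 0.000289. Haaland: 1/√f = -1.8 log₁₀[(0.000289/3.7)^1.11 + 6.9/3.392e+04] = -1.8 log₁₀[2.76e-05 + 0.000203] = 6.545, so f = 0.02334.
Darcy-Weisbach: ΔP = f(L/D)(ρV²/2) = 0.02334·(2.971/0.009692)·(991.9·0.9985²/2) = 0.02334·306.5·494.5 = 3538 Pa.
ΔP = 3538 Pa = 0.03538 bar.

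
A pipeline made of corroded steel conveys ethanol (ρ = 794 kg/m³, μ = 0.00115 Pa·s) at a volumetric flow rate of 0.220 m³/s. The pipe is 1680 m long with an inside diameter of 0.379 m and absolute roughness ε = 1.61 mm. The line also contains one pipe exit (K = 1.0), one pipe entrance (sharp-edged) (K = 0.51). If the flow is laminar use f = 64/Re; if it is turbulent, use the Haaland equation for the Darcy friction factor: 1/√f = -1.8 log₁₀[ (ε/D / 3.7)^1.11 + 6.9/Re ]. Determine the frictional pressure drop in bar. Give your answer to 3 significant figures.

ΔP ≈ 1.97 bar

Cross-sectional area A = πD²/4 = π(0.379)²/4 = 0.1128 m²; mean velocity V = Q/A = 0.22/0.1128 = 1.95 m/s.
Reynolds number Re = ρVD/μ = 794 · 1.95 · 0.379 / 0.00115 = 5.103e+05.
Re > 4000 → turbulent. Relative roughness ε/D = 0.00161/0.379 = 0.00425. Haaland: 1/√f = -1.8 log₁₀[(0.00425/3.7)^1.11 + 6.9/5.103e+05] = -1.8 log₁₀[0.000545 + 1.35e-05] = 5.855, so f = 0.02917.
Total minor-loss coefficient ΣK = 1·1 + 1·0.51 = 1.51.
ΔP = [f·L/D + ΣK]·(ρV²/2) = [0.02917·1680/0.379 + 1.51]·(794·1.95²/2) = [129.3 + 1.51]·1510 = 1.975e+05 Pa.
ΔP = 1.975e+05 Pa = 1.97 bar.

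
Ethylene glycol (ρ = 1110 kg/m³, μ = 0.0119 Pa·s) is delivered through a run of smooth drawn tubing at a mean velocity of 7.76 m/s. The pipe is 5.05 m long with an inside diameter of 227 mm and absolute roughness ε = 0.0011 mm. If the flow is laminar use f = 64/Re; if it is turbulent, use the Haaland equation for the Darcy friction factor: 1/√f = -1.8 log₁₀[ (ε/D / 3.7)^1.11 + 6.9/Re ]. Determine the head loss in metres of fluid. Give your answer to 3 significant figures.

Reynolds number Re = ρVD/μ = 1110 · 7.76 · 0.227 / 0.0119 = 1.643e+05.
Re > 4000 → turbulent. Relative roughness ε/D = 1.1e-06/0.227 = 4.85e-06. Haaland: 1/√f = -1.8 log₁₀[(4.85e-06/3.7)^1.11 + 6.9/1.643e+05] = -1.8 log₁₀[2.95e-07 + 4.2e-05] = 7.873, so f = 0.01613.
Darcy-Weisbach: ΔP = f(L/D)(ρV²/2) = 0.01613·(5.05/0.227)·(1110·7.76²/2) = 0.01613·22.25·3.342e+04 = 1.2e+04 Pa.
Head loss h_f = ΔP/(ρg) = 1.2e+04/(1110·9.81) = 1.10 m.

h_f ≈ 1.10 m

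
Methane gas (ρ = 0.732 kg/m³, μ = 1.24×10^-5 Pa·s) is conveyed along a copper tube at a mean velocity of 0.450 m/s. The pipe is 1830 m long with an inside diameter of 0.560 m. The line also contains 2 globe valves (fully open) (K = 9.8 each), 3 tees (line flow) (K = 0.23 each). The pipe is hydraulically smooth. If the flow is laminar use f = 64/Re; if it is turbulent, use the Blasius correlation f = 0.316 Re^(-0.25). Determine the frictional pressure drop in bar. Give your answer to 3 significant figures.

Reynolds number Re = ρVD/μ = 0.732 · 0.45 · 0.56 / 1.24e-05 = 1.488e+04.
Re > 4000 → turbulent. Smooth-pipe (Blasius): f = 0.316 Re^(-0.25) = 0.316/(1.488e+04)^0.25 = 0.02861.
Total minor-loss coefficient ΣK = 2·9.8 + 3·0.23 = 20.3.
ΔP = [f·L/D + ΣK]·(ρV²/2) = [0.02861·1830/0.56 + 20.3]·(0.732·0.45²/2) = [93.5 + 20.3]·0.07412 = 8.434 Pa.
ΔP = 8.434 Pa = 8.43×10^-5 bar.

ΔP ≈ 8.43×10^-5 bar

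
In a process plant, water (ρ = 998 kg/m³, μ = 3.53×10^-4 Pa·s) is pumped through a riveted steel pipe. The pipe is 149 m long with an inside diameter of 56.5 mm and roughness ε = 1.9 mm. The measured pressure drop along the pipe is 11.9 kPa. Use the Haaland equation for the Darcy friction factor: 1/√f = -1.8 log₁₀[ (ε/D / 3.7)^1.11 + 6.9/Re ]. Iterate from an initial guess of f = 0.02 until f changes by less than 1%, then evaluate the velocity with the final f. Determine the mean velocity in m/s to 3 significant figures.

Rearranging Darcy-Weisbach: V = √(2·ΔP·D/(f·L·ρ)). With ε/D = 0.0019/0.0565 = 0.0336, iterate starting from f = 0.02:
  f = 0.02 → V = √(2·1.19e+04·0.0565/(0.02·149·998)) = 0.6724 m/s; Re = ρVD/μ = 1.074e+05; f → 0.06038
  f = 0.06038 → V = 0.387 m/s; Re = 6.182e+04; f → 0.06058
Converged (Δf/f < 1%). With the final f = 0.06058: V = √(2·1.19e+04·0.0565/(0.06058·149·998)) = 0.3864 m/s.

V ≈ 0.386 m/s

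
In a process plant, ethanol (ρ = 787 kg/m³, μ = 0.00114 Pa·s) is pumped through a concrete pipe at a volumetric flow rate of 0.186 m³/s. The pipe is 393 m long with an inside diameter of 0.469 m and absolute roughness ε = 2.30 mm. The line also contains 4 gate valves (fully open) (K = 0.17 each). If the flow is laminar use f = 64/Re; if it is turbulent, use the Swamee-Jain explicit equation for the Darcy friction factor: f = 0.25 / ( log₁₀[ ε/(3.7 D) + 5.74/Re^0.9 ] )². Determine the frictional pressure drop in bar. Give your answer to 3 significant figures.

ΔP ≈ 0.120 bar

Cross-sectional area A = πD²/4 = π(0.469)²/4 = 0.1728 m²; mean velocity V = Q/A = 0.186/0.1728 = 1.077 m/s.
Reynolds number Re = ρVD/μ = 787 · 1.077 · 0.469 / 0.00114 = 3.486e+05.
Re > 4000 → turbulent. Relative roughness ε/D = 0.0023/0.469 = 0.0049. Swamee-Jain: f = 0.25/(log₁₀[0.0049/3.7 + 5.74/3.486e+05^0.9])² = 0.25/(log₁₀[0.00133 + 5.9e-05])² = 0.25/(-2.859)² = 0.03059.
Total minor-loss coefficient ΣK = 4·0.17 = 0.68.
ΔP = [f·L/D + ΣK]·(ρV²/2) = [0.03059·393/0.469 + 0.68]·(787·1.077²/2) = [25.63 + 0.68]·456.1 = 1.2e+04 Pa.
ΔP = 1.2e+04 Pa = 0.120 bar.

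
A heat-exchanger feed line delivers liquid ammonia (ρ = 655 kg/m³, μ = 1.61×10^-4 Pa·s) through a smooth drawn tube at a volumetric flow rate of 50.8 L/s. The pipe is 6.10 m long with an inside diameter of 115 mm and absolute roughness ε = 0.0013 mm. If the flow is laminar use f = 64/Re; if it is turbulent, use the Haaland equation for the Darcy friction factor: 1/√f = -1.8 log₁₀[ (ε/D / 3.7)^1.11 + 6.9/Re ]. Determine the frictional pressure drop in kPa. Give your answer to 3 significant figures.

Q = 50.8 L/s = 50.8/1000 = 0.0508 m³/s.
Cross-sectional area A = πD²/4 = π(0.115)²/4 = 0.01039 m²; mean velocity V = Q/A = 0.0508/0.01039 = 4.891 m/s.
Reynolds number Re = ρVD/μ = 655 · 4.891 · 0.115 / 0.000161 = 2.288e+06.
Re > 4000 → turbulent. Relative roughness ε/D = 1.3e-06/0.115 = 1.13e-05. Haaland: 1/√f = -1.8 log₁₀[(1.13e-05/3.7)^1.11 + 6.9/2.288e+06] = -1.8 log₁₀[7.56e-07 + 3.02e-06] = 9.762, so f = 0.01049.
Darcy-Weisbach: ΔP = f(L/D)(ρV²/2) = 0.01049·(6.1/0.115)·(655·4.891²/2) = 0.01049·53.04·7834 = 4360 Pa.
ΔP = 4360 Pa = 4.36 kPa.

ΔP ≈ 4.36 kPa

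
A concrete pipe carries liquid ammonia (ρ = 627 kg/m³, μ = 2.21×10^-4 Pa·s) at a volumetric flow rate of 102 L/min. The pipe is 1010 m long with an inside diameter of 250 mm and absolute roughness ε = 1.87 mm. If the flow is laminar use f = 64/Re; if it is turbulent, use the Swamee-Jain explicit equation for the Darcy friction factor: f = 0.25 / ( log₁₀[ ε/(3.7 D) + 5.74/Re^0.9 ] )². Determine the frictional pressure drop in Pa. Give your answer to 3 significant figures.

Q = 102 L/min = 102/60000 = 0.0017 m³/s.
Cross-sectional area A = πD²/4 = π(0.25)²/4 = 0.04909 m²; mean velocity V = Q/A = 0.0017/0.04909 = 0.03463 m/s.
Reynolds number Re = ρVD/μ = 627 · 0.03463 · 0.25 / 0.000221 = 2.456e+04.
Re > 4000 → turbulent. Relative roughness ε/D = 0.00187/0.25 = 0.00748. Swamee-Jain: f = 0.25/(log₁₀[0.00748/3.7 + 5.74/2.456e+04^0.9])² = 0.25/(log₁₀[0.00202 + 0.000642])² = 0.25/(-2.575)² = 0.03772.
Darcy-Weisbach: ΔP = f(L/D)(ρV²/2) = 0.03772·(1010/0.25)·(627·0.03463²/2) = 0.03772·4040·0.376 = 57.3 Pa.

ΔP ≈ 57.3 Pa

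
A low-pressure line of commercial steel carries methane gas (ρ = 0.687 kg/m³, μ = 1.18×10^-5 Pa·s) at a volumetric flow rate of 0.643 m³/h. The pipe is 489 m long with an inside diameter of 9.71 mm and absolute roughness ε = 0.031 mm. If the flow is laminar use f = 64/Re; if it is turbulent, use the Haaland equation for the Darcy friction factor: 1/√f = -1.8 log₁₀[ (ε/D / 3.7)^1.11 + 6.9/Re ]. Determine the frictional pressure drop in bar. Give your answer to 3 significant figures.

ΔP ≈ 0.0472 bar

Q = 0.643 m³/h = 0.643/3600 = 0.0001786 m³/s.
Cross-sectional area A = πD²/4 = π(0.00971)²/4 = 7.405e-05 m²; mean velocity V = Q/A = 0.0001786/7.405e-05 = 2.412 m/s.
Reynolds number Re = ρVD/μ = 0.687 · 2.412 · 0.00971 / 1.18e-05 = 1364.
Re < 2300 → laminar flow, so f = 64/Re = 64/1364 = 0.04694 (the turbulent correlation is not needed).
Darcy-Weisbach: ΔP = f(L/D)(ρV²/2) = 0.04694·(489/0.00971)·(0.687·2.412²/2) = 0.04694·5.036e+04·1.998 = 4724 Pa.
ΔP = 4724 Pa = 0.0472 bar.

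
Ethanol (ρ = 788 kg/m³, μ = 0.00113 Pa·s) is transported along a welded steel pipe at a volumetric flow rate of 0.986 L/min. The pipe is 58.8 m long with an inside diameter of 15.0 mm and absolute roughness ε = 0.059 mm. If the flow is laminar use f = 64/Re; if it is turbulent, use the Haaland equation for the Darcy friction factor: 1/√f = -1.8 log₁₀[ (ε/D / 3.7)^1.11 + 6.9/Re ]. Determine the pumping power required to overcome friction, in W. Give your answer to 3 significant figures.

P ≈ 0.0144 W

Q = 0.986 L/min = 0.986/60000 = 1.643e-05 m³/s.
Cross-sectional area A = πD²/4 = π(0.015)²/4 = 0.0001767 m²; mean velocity V = Q/A = 1.643e-05/0.0001767 = 0.09299 m/s.
Reynolds number Re = ρVD/μ = 788 · 0.09299 · 0.015 / 0.00113 = 972.7.
Re < 2300 → laminar flow, so f = 64/Re = 64/972.7 = 0.06579 (the turbulent correlation is not needed).
Darcy-Weisbach: ΔP = f(L/D)(ρV²/2) = 0.06579·(58.8/0.015)·(788·0.09299²/2) = 0.06579·3920·3.407 = 878.8 Pa.
Pumping power P = QΔP = 1.643e-05·878.8 = 0.01444 W = 0.0144 W.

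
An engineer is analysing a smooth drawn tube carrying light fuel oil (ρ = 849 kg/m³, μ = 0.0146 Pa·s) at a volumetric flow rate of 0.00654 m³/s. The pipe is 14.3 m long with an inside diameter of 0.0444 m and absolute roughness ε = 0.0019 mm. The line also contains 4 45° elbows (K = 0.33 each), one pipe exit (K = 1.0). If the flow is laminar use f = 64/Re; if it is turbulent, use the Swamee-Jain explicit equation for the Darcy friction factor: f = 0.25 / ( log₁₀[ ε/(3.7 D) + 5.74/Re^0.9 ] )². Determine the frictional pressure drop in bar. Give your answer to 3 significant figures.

ΔP ≈ 0.915 bar

Cross-sectional area A = πD²/4 = π(0.0444)²/4 = 0.001548 m²; mean velocity V = Q/A = 0.00654/0.001548 = 4.224 m/s.
Reynolds number Re = ρVD/μ = 849 · 4.224 · 0.0444 / 0.0146 = 1.091e+04.
Re > 4000 → turbulent. Relative roughness ε/D = 1.9e-06/0.0444 = 4.28e-05. Swamee-Jain: f = 0.25/(log₁₀[4.28e-05/3.7 + 5.74/1.091e+04^0.9])² = 0.25/(log₁₀[1.16e-05 + 0.00133])² = 0.25/(-2.871)² = 0.03033.
Total minor-loss coefficient ΣK = 4·0.33 + 1·1 = 2.32.
ΔP = [f·L/D + ΣK]·(ρV²/2) = [0.03033·14.3/0.0444 + 2.32]·(849·4.224²/2) = [9.767 + 2.32]·7574 = 9.155e+04 Pa.
ΔP = 9.155e+04 Pa = 0.915 bar.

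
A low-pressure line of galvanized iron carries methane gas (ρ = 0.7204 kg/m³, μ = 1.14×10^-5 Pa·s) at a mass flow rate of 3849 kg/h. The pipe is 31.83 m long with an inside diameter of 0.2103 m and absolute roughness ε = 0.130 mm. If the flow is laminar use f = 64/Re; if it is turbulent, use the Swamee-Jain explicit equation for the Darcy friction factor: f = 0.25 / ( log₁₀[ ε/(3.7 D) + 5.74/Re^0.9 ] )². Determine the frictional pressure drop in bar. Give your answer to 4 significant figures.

ΔP ≈ 0.01829 bar

ṁ = 3849 kg/h = 3849/3600 = 1.069 kg/s.
A = πD²/4 = π(0.2103)²/4 = 0.03474 m²; mean velocity V = ṁ/(ρA) = 1.069/(0.7204 · 0.03474) = 42.73 m/s.
Reynolds number Re = ρVD/μ = 0.7204 · 42.73 · 0.2103 / 1.14e-05 = 5.678e+05.
Re > 4000 → turbulent. Relative roughness ε/D = 0.00013/0.2103 = 0.000618. Swamee-Jain: f = 0.25/(log₁₀[0.000618/3.7 + 5.74/5.678e+05^0.9])² = 0.25/(log₁₀[0.000167 + 3.8e-05])² = 0.25/(-3.688)² = 0.01838.
Darcy-Weisbach: ΔP = f(L/D)(ρV²/2) = 0.01838·(31.83/0.2103)·(0.7204·42.73²/2) = 0.01838·151.4·657.6 = 1829 Pa.
ΔP = 1829 Pa = 0.01829 bar.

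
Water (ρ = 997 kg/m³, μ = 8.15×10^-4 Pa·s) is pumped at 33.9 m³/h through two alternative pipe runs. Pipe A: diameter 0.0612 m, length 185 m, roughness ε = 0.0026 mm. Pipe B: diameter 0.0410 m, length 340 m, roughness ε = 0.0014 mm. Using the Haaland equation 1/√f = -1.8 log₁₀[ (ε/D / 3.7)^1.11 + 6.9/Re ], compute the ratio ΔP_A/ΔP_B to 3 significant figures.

ΔP_A/ΔP_B ≈ 0.0790

Pipe A: V = Q/A = 0.009417/0.002942 = 3.201 m/s; Re = 2.397e+05; ε/D = 4.25e-05; Haaland → f = 0.01528; ΔP_A = f(L/D)(ρV²/2) = 2.36e+05 Pa.
Pipe B: V = Q/A = 0.009417/0.00132 = 7.132 m/s; Re = 3.577e+05; ε/D = 3.41e-05; Haaland → f = 0.01421; ΔP_B = f(L/D)(ρV²/2) = 2.989e+06 Pa.
ΔP_A/ΔP_B = 2.36e+05/2.989e+06 = 0.0790.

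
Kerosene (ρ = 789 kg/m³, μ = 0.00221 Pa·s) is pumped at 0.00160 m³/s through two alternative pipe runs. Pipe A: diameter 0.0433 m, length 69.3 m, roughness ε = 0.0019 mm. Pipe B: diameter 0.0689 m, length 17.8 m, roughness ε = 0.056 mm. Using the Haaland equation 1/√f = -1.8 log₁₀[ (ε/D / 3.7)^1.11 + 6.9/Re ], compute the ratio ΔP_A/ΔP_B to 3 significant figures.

ΔP_A/ΔP_B ≈ 34.0

Pipe A: V = Q/A = 0.0016/0.001473 = 1.087 m/s; Re = 1.68e+04; ε/D = 4.39e-05; Haaland → f = 0.02697; ΔP_A = f(L/D)(ρV²/2) = 2.011e+04 Pa.
Pipe B: V = Q/A = 0.0016/0.003728 = 0.4291 m/s; Re = 1.056e+04; ε/D = 0.000813; Haaland → f = 0.0315; ΔP_B = f(L/D)(ρV²/2) = 591.1 Pa.
ΔP_A/ΔP_B = 2.011e+04/591.1 = 34.0.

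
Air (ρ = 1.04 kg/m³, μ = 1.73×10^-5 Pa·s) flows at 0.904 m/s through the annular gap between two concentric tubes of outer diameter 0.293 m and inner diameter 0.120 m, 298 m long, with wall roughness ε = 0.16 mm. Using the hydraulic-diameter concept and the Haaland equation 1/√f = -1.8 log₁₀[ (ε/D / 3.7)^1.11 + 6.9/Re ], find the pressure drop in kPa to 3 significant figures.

Hydraulic diameter D_h = 4A/P = D_o - D_i = 0.293 - 0.12 = 0.173 m.
Re = ρVD_h/μ = 1.04·0.904·0.173/1.73e-05 = 9402.
ε/D_h = 0.00016/0.173 = 0.000925; Haaland gives 1/√f = -1.8 log₁₀[0.0001+0.000734] = 5.542, so f = 0.03256.
ΔP = f(L/D_h)(ρV²/2) = 0.03256·298/0.173·0.425 = 23.84 Pa.
ΔP = 0.0238 kPa.

ΔP ≈ 0.0238 kPa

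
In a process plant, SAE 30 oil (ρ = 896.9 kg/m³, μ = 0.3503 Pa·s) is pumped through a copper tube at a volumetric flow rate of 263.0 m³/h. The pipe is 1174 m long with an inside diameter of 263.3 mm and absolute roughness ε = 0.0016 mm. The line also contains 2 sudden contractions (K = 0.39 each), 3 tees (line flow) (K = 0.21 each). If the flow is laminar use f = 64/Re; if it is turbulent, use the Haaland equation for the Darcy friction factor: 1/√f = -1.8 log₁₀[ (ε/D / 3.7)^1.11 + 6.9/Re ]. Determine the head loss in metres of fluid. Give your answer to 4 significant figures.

h_f ≈ 29.08 m

Q = 263.0 m³/h = 263.0/3600 = 0.07306 m³/s.
Cross-sectional area A = πD²/4 = π(0.2633)²/4 = 0.05445 m²; mean velocity V = Q/A = 0.07306/0.05445 = 1.342 m/s.
Reynolds number Re = ρVD/μ = 896.9 · 1.342 · 0.2633 / 0.35 = 904.5.
Re < 2300 → laminar flow, so f = 64/Re = 64/904.5 = 0.07076 (the turbulent correlation is not needed).
Total minor-loss coefficient ΣK = 2·0.39 + 3·0.21 = 1.41.
ΔP = [f·L/D + ΣK]·(ρV²/2) = [0.07076·1174/0.2633 + 1.41]·(896.9·1.342²/2) = [315.5 + 1.41]·807.3 = 2.558e+05 Pa.
Head loss h_f = ΔP/(ρg) = 2.558e+05/(896.9·9.81) = 29.08 m.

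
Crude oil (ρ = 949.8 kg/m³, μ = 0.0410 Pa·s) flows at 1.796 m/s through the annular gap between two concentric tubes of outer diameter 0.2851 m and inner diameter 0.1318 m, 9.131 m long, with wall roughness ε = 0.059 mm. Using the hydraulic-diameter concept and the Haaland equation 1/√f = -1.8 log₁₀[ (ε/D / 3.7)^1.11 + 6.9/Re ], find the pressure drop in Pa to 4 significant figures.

Hydraulic diameter D_h = 4A/P = D_o - D_i = 0.2851 - 0.1318 = 0.1533 m.
Re = ρVD_h/μ = 949.8·1.796·0.1533/0.041 = 6378.
ε/D_h = 5.9e-05/0.1533 = 0.000385; Haaland gives 1/√f = -1.8 log₁₀[3.79e-05+0.00108] = 5.312, so f = 0.03544.
ΔP = f(L/D_h)(ρV²/2) = 0.03544·9.131/0.1533·1532 = 3234 Pa.

ΔP ≈ 3234 Pa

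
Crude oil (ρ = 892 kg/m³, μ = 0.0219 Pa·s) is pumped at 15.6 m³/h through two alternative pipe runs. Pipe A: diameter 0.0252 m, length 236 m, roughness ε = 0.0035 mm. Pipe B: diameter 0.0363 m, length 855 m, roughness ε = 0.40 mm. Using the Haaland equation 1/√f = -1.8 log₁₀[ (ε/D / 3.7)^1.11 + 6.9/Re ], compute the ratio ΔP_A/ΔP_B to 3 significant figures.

Pipe A: V = Q/A = 0.004333/0.0004988 = 8.688 m/s; Re = 8918; ε/D = 0.000139; Haaland → f = 0.03202; ΔP_A = f(L/D)(ρV²/2) = 1.01e+07 Pa.
Pipe B: V = Q/A = 0.004333/0.001035 = 4.187 m/s; Re = 6191; ε/D = 0.011; Haaland → f = 0.04669; ΔP_B = f(L/D)(ρV²/2) = 8.6e+06 Pa.
ΔP_A/ΔP_B = 1.01e+07/8.6e+06 = 1.17.

ΔP_A/ΔP_B ≈ 1.17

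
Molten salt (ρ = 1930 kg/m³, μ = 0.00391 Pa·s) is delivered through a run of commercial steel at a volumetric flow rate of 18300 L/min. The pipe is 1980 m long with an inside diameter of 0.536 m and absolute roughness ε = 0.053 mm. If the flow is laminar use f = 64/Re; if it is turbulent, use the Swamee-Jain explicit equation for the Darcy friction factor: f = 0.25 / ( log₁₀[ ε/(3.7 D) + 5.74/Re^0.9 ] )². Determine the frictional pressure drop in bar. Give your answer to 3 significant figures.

Q = 18300 L/min = 18300/60000 = 0.305 m³/s.
Cross-sectional area A = πD²/4 = π(0.536)²/4 = 0.2256 m²; mean velocity V = Q/A = 0.305/0.2256 = 1.352 m/s.
Reynolds number Re = ρVD/μ = 1930 · 1.352 · 0.536 / 0.00391 = 3.576e+05.
Re > 4000 → turbulent. Relative roughness ε/D = 5.3e-05/0.536 = 9.89e-05. Swamee-Jain: f = 0.25/(log₁₀[9.89e-05/3.7 + 5.74/3.576e+05^0.9])² = 0.25/(log₁₀[2.67e-05 + 5.77e-05])² = 0.25/(-4.074)² = 0.01506.
Darcy-Weisbach: ΔP = f(L/D)(ρV²/2) = 0.01506·(1980/0.536)·(1930·1.352²/2) = 0.01506·3694·1763 = 9.812e+04 Pa.
ΔP = 9.812e+04 Pa = 0.981 bar.

ΔP ≈ 0.981 bar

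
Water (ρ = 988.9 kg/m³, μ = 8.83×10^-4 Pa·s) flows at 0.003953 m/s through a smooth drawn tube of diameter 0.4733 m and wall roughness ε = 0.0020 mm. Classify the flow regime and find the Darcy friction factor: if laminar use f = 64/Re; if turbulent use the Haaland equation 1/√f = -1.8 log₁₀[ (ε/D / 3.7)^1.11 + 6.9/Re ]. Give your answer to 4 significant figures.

f ≈ 0.03054

Re = ρVD/μ = 988.9·0.003953·0.4733/0.000883 = 2095.
Re < 2300 → laminar, so f = 64/Re = 0.03054 (roughness is irrelevant in laminar flow).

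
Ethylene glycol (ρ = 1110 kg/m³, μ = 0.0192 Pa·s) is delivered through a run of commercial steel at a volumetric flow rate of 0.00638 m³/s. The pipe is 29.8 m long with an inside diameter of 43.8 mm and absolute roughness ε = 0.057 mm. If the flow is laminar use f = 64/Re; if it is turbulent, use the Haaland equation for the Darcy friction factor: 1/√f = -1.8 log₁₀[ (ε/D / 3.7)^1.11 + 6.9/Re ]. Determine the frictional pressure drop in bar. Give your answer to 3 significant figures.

Cross-sectional area A = πD²/4 = π(0.0438)²/4 = 0.001507 m²; mean velocity V = Q/A = 0.00638/0.001507 = 4.234 m/s.
Reynolds number Re = ρVD/μ = 1110 · 4.234 · 0.0438 / 0.0192 = 1.072e+04.
Re > 4000 → turbulent. Relative roughness ε/D = 5.7e-05/0.0438 = 0.0013. Haaland: 1/√f = -1.8 log₁₀[(0.0013/3.7)^1.11 + 6.9/1.072e+04] = -1.8 log₁₀[0.000147 + 0.000644] = 5.584, so f = 0.03207.
Darcy-Weisbach: ΔP = f(L/D)(ρV²/2) = 0.03207·(29.8/0.0438)·(1110·4.234²/2) = 0.03207·680.4·9951 = 2.171e+05 Pa.
ΔP = 2.171e+05 Pa = 2.17 bar.

ΔP ≈ 2.17 bar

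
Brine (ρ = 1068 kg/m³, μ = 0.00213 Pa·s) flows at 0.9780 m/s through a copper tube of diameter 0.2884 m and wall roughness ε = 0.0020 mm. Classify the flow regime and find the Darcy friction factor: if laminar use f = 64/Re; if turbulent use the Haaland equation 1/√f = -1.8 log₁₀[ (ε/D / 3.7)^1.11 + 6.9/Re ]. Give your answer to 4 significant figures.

f ≈ 0.01663

Re = ρVD/μ = 1068·0.978·0.2884/0.00213 = 1.414e+05.
Re > 4000 → turbulent. ε/D = 2e-06/0.2884 = 6.93e-06; Haaland: 1/√f = -1.8 log₁₀[4.39e-07 + 4.88e-05] = 7.754, so f = 0.01663.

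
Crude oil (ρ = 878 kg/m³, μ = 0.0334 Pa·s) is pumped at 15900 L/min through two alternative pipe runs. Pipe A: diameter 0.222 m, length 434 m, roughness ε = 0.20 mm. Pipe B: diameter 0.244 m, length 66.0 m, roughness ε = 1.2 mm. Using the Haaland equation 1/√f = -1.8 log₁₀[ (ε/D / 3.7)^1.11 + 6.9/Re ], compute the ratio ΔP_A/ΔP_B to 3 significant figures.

Pipe A: V = Q/A = 0.265/0.03871 = 6.846 m/s; Re = 3.995e+04; ε/D = 0.000901; Haaland → f = 0.02424; ΔP_A = f(L/D)(ρV²/2) = 9.751e+05 Pa.
Pipe B: V = Q/A = 0.265/0.04676 = 5.667 m/s; Re = 3.635e+04; ε/D = 0.00492; Haaland → f = 0.03253; ΔP_B = f(L/D)(ρV²/2) = 1.241e+05 Pa.
ΔP_A/ΔP_B = 9.751e+05/1.241e+05 = 7.86.

ΔP_A/ΔP_B ≈ 7.86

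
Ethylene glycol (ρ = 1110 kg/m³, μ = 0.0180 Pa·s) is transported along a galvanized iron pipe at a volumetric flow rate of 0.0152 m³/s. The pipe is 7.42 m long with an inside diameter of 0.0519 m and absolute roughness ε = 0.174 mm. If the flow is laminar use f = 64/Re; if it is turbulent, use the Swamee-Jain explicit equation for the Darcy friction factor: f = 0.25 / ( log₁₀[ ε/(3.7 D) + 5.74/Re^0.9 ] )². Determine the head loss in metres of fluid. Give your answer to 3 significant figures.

Cross-sectional area A = πD²/4 = π(0.0519)²/4 = 0.002116 m²; mean velocity V = Q/A = 0.0152/0.002116 = 7.185 m/s.
Reynolds number Re = ρVD/μ = 1110 · 7.185 · 0.0519 / 0.018 = 2.3e+04.
Re > 4000 → turbulent. Relative roughness ε/D = 0.000174/0.0519 = 0.00335. Swamee-Jain: f = 0.25/(log₁₀[0.00335/3.7 + 5.74/2.3e+04^0.9])² = 0.25/(log₁₀[0.000906 + 0.000681])² = 0.25/(-2.799)² = 0.0319.
Darcy-Weisbach: ΔP = f(L/D)(ρV²/2) = 0.0319·(7.42/0.0519)·(1110·7.185²/2) = 0.0319·143·2.865e+04 = 1.307e+05 Pa.
Head loss h_f = ΔP/(ρg) = 1.307e+05/(1110·9.81) = 12.0 m.

h_f ≈ 12.0 m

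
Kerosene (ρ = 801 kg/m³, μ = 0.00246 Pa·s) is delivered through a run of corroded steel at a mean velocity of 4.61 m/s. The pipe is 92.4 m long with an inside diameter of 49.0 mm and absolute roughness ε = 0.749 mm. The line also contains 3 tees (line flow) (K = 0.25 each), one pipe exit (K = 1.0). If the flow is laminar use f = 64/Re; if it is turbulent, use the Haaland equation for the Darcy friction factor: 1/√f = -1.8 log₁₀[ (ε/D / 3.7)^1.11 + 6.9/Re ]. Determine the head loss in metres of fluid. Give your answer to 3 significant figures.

h_f ≈ 93.1 m

Reynolds number Re = ρVD/μ = 801 · 4.61 · 0.049 / 0.00246 = 7.355e+04.
Re > 4000 → turbulent. Relative roughness ε/D = 0.000749/0.049 = 0.0153. Haaland: 1/√f = -1.8 log₁₀[(0.0153/3.7)^1.11 + 6.9/7.355e+04] = -1.8 log₁₀[0.00226 + 9.38e-05] = 4.731, so f = 0.04467.
Total minor-loss coefficient ΣK = 3·0.25 + 1·1 = 1.75.
ΔP = [f·L/D + ΣK]·(ρV²/2) = [0.04467·92.4/0.049 + 1.75]·(801·4.61²/2) = [84.24 + 1.75]·8511 = 7.319e+05 Pa.
Head loss h_f = ΔP/(ρg) = 7.319e+05/(801·9.81) = 93.1 m.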